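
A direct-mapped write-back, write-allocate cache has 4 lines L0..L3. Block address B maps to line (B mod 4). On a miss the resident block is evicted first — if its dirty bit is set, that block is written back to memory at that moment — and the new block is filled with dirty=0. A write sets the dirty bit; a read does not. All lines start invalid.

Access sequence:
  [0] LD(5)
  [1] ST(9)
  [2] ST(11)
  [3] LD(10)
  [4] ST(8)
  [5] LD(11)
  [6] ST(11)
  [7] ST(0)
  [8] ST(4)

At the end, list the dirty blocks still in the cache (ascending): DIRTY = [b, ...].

DIRTY = [4, 9, 11]

0: R B5 -> L1 miss  d=-]
1: W B9 -> L1 miss  d=D]
2: W B11 -> L3 miss  d=D]
3: R B10 -> L2 miss  d=-]
4: W B8 -> L0 miss  d=D]
5: R B11 -> L3 hit  d=D]
6: W B11 -> L3 hit  d=D]
7: W B0 -> L0 miss wb->B8  d=D]
8: W B4 -> L0 miss wb->B0  d=D]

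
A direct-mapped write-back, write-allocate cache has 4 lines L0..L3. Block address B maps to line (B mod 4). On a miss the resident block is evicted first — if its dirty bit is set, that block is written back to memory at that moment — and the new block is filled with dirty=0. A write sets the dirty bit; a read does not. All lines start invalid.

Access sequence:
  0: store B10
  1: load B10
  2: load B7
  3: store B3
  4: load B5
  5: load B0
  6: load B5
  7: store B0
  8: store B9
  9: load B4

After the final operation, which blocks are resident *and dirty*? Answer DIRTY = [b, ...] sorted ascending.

DIRTY = [3, 9, 10]

  0 | W B10 → L2 miss [D]
  1 | R B10 → L2 hit [D]
  2 | R B7 → L3 miss [-]
  3 | W B3 → L3 miss [D]
  4 | R B5 → L1 miss [-]
  5 | R B0 → L0 miss [-]
  6 | R B5 → L1 hit [-]
  7 | W B0 → L0 hit [D]
  8 | W B9 → L1 miss [D]
  9 | R B4 → L0 miss wb→B0 [-]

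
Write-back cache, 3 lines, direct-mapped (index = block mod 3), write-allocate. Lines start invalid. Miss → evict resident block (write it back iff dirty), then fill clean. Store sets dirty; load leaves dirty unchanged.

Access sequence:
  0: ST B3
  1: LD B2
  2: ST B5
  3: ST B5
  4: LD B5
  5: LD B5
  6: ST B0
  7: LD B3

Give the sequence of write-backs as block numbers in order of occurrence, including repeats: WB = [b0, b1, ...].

WB = [3, 0]

  0 | W B3 → L0 miss [D]
  1 | R B2 → L2 miss [-]
  2 | W B5 → L2 miss [D]
  3 | W B5 → L2 hit [D]
  4 | R B5 → L2 hit [D]
  5 | R B5 → L2 hit [D]
  6 | W B0 → L0 miss wb→B3 [D]
  7 | R B3 → L0 miss wb→B0 [-]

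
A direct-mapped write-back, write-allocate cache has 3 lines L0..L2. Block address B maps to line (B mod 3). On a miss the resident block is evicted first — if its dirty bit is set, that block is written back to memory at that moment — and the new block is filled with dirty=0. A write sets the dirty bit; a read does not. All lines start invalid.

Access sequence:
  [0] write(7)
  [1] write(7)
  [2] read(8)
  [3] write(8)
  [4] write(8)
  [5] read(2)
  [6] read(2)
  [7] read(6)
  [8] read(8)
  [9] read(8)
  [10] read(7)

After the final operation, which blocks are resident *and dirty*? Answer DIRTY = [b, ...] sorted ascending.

0: W B7 -> L1 miss  d=D]
1: W B7 -> L1 hit  d=D]
2: R B8 -> L2 miss  d=-]
3: W B8 -> L2 hit  d=D]
4: W B8 -> L2 hit  d=D]
5: R B2 -> L2 miss wb->B8  d=-]
6: R B2 -> L2 hit  d=-]
7: R B6 -> L0 miss  d=-]
8: R B8 -> L2 miss  d=-]
9: R B8 -> L2 hit  d=-]
10: R B7 -> L1 hit  d=D]

DIRTY = [7]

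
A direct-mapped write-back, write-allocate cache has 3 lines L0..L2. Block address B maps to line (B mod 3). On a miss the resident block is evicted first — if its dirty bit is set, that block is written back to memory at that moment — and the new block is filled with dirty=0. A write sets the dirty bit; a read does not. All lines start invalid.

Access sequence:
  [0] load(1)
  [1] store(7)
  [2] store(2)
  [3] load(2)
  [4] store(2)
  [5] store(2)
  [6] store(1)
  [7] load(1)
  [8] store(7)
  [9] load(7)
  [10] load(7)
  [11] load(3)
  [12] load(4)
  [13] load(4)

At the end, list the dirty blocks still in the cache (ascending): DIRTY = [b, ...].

0: R B1 → L1 miss [-]
1: W B7 → L1 miss [D]
2: W B2 → L2 miss [D]
3: R B2 → L2 hit [D]
4: W B2 → L2 hit [D]
5: W B2 → L2 hit [D]
6: W B1 → L1 miss wb→B7 [D]
7: R B1 → L1 hit [D]
8: W B7 → L1 miss wb→B1 [D]
9: R B7 → L1 hit [D]
10: R B7 → L1 hit [D]
11: R B3 → L0 miss [-]
12: R B4 → L1 miss wb→B7 [-]
13: R B4 → L1 hit [-]

DIRTY = [2]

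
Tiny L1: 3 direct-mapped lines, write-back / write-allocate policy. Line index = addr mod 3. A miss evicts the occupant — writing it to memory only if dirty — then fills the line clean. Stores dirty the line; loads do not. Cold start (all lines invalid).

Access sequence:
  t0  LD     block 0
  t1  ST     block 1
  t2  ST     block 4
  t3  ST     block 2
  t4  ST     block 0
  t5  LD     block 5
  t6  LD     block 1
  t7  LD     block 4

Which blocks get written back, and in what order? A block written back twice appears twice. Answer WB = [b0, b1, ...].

0: R B0 → L0 miss [-]
1: W B1 → L1 miss [D]
2: W B4 → L1 miss wb→B1 [D]
3: W B2 → L2 miss [D]
4: W B0 → L0 hit [D]
5: R B5 → L2 miss wb→B2 [-]
6: R B1 → L1 miss wb→B4 [-]
7: R B4 → L1 miss [-]

WB = [1, 2, 4]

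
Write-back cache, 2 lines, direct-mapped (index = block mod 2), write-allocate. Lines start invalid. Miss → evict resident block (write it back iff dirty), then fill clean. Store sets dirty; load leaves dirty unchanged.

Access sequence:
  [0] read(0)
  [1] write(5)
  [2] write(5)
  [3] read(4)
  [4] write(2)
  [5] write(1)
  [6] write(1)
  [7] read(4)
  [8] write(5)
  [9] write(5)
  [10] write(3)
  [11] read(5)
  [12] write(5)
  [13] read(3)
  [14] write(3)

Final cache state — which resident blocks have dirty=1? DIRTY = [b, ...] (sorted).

DIRTY = [3]

0: R B0 -> L0 miss  d=-]
1: W B5 -> L1 miss  d=D]
2: W B5 -> L1 hit  d=D]
3: R B4 -> L0 miss  d=-]
4: W B2 -> L0 miss  d=D]
5: W B1 -> L1 miss wb->B5  d=D]
6: W B1 -> L1 hit  d=D]
7: R B4 -> L0 miss wb->B2  d=-]
8: W B5 -> L1 miss wb->B1  d=D]
9: W B5 -> L1 hit  d=D]
10: W B3 -> L1 miss wb->B5  d=D]
11: R B5 -> L1 miss wb->B3  d=-]
12: W B5 -> L1 hit  d=D]
13: R B3 -> L1 miss wb->B5  d=-]
14: W B3 -> L1 hit  d=D]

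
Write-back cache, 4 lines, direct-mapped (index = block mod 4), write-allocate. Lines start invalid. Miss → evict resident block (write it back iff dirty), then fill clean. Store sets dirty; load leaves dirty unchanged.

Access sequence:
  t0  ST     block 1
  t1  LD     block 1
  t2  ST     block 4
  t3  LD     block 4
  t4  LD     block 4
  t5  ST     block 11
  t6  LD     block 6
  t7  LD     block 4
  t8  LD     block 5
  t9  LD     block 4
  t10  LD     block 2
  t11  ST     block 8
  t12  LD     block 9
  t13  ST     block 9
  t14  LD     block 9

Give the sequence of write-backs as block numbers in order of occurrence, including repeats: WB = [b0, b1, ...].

WB = [1, 4]

0: W B1 -> L1 miss  d=D]
1: R B1 -> L1 hit  d=D]
2: W B4 -> L0 miss  d=D]
3: R B4 -> L0 hit  d=D]
4: R B4 -> L0 hit  d=D]
5: W B11 -> L3 miss  d=D]
6: R B6 -> L2 miss  d=-]
7: R B4 -> L0 hit  d=D]
8: R B5 -> L1 miss wb->B1  d=-]
9: R B4 -> L0 hit  d=D]
10: R B2 -> L2 miss  d=-]
11: W B8 -> L0 miss wb->B4  d=D]
12: R B9 -> L1 miss  d=-]
13: W B9 -> L1 hit  d=D]
14: R B9 -> L1 hit  d=D]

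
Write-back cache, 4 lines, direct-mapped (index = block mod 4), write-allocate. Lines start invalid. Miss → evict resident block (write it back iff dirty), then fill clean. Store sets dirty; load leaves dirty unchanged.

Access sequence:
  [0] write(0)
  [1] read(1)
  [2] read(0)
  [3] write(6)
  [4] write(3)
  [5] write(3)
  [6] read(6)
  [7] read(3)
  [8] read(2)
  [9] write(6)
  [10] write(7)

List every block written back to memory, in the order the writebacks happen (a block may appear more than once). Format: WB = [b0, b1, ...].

WB = [6, 3]

0: W B0 → L0 miss [D]
1: R B1 → L1 miss [-]
2: R B0 → L0 hit [D]
3: W B6 → L2 miss [D]
4: W B3 → L3 miss [D]
5: W B3 → L3 hit [D]
6: R B6 → L2 hit [D]
7: R B3 → L3 hit [D]
8: R B2 → L2 miss wb→B6 [-]
9: W B6 → L2 miss [D]
10: W B7 → L3 miss wb→B3 [D]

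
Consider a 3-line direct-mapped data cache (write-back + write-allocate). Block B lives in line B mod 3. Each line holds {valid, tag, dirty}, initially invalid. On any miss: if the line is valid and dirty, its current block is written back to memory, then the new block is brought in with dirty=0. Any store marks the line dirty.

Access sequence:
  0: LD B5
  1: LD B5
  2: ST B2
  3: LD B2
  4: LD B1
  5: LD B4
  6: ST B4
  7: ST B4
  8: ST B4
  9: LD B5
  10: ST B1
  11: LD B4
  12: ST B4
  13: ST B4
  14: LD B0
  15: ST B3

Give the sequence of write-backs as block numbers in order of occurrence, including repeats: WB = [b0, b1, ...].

0: R B5 → L2 miss [-]
1: R B5 → L2 hit [-]
2: W B2 → L2 miss [D]
3: R B2 → L2 hit [D]
4: R B1 → L1 miss [-]
5: R B4 → L1 miss [-]
6: W B4 → L1 hit [D]
7: W B4 → L1 hit [D]
8: W B4 → L1 hit [D]
9: R B5 → L2 miss wb→B2 [-]
10: W B1 → L1 miss wb→B4 [D]
11: R B4 → L1 miss wb→B1 [-]
12: W B4 → L1 hit [D]
13: W B4 → L1 hit [D]
14: R B0 → L0 miss [-]
15: W B3 → L0 miss [D]

WB = [2, 4, 1]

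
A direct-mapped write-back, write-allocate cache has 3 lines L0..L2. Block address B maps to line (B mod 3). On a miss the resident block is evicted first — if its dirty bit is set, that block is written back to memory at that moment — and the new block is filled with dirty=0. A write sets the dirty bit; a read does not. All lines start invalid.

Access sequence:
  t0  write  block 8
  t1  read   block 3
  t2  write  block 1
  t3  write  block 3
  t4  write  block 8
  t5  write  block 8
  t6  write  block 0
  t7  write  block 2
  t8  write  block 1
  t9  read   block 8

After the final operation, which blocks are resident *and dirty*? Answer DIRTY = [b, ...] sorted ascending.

0: W B8 -> L2 miss  d=D]
1: R B3 -> L0 miss  d=-]
2: W B1 -> L1 miss  d=D]
3: W B3 -> L0 hit  d=D]
4: W B8 -> L2 hit  d=D]
5: W B8 -> L2 hit  d=D]
6: W B0 -> L0 miss wb->B3  d=D]
7: W B2 -> L2 miss wb->B8  d=D]
8: W B1 -> L1 hit  d=D]
9: R B8 -> L2 miss wb->B2  d=-]

DIRTY = [0, 1]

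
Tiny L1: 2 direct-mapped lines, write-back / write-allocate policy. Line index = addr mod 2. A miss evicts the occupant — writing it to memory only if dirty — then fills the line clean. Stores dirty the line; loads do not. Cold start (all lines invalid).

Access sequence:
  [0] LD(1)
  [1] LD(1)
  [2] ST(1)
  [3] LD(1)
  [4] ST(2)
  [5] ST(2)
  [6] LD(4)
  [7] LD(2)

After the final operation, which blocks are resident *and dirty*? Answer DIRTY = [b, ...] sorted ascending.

  0 | R B1 → L1 miss [-]
  1 | R B1 → L1 hit [-]
  2 | W B1 → L1 hit [D]
  3 | R B1 → L1 hit [D]
  4 | W B2 → L0 miss [D]
  5 | W B2 → L0 hit [D]
  6 | R B4 → L0 miss wb→B2 [-]
  7 | R B2 → L0 miss [-]

DIRTY = [1]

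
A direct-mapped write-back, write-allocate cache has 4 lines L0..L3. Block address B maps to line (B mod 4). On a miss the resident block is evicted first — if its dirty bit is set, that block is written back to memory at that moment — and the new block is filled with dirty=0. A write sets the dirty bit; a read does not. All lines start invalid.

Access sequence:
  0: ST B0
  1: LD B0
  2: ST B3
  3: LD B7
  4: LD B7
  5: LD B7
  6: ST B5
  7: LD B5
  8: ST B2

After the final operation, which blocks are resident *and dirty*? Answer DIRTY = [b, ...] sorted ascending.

DIRTY = [0, 2, 5]

0: W B0 → L0 miss [D]
1: R B0 → L0 hit [D]
2: W B3 → L3 miss [D]
3: R B7 → L3 miss wb→B3 [-]
4: R B7 → L3 hit [-]
5: R B7 → L3 hit [-]
6: W B5 → L1 miss [D]
7: R B5 → L1 hit [D]
8: W B2 → L2 miss [D]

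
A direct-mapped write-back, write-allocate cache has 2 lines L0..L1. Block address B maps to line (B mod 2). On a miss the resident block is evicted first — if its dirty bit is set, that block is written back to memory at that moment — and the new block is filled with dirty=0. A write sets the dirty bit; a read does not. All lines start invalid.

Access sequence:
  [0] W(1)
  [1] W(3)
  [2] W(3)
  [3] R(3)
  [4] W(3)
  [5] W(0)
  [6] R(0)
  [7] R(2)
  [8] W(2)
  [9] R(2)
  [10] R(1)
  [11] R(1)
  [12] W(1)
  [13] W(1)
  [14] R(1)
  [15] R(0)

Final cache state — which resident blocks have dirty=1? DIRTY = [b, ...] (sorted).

  0 | W B1 → L1 miss [D]
  1 | W B3 → L1 miss wb→B1 [D]
  2 | W B3 → L1 hit [D]
  3 | R B3 → L1 hit [D]
  4 | W B3 → L1 hit [D]
  5 | W B0 → L0 miss [D]
  6 | R B0 → L0 hit [D]
  7 | R B2 → L0 miss wb→B0 [-]
  8 | W B2 → L0 hit [D]
  9 | R B2 → L0 hit [D]
  10 | R B1 → L1 miss wb→B3 [-]
  11 | R B1 → L1 hit [-]
  12 | W B1 → L1 hit [D]
  13 | W B1 → L1 hit [D]
  14 | R B1 → L1 hit [D]
  15 | R B0 → L0 miss wb→B2 [-]

DIRTY = [1]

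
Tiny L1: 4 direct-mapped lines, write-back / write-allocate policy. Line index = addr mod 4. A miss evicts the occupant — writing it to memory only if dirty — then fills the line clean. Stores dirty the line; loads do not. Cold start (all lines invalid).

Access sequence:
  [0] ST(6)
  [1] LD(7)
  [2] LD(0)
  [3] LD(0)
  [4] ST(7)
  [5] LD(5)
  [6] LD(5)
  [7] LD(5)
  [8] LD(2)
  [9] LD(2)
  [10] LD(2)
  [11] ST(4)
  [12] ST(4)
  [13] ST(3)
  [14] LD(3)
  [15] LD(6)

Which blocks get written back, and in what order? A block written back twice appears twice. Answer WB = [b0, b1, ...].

  0 | W B6 → L2 miss [D]
  1 | R B7 → L3 miss [-]
  2 | R B0 → L0 miss [-]
  3 | R B0 → L0 hit [-]
  4 | W B7 → L3 hit [D]
  5 | R B5 → L1 miss [-]
  6 | R B5 → L1 hit [-]
  7 | R B5 → L1 hit [-]
  8 | R B2 → L2 miss wb→B6 [-]
  9 | R B2 → L2 hit [-]
  10 | R B2 → L2 hit [-]
  11 | W B4 → L0 miss [D]
  12 | W B4 → L0 hit [D]
  13 | W B3 → L3 miss wb→B7 [D]
  14 | R B3 → L3 hit [D]
  15 | R B6 → L2 miss [-]

WB = [6, 7]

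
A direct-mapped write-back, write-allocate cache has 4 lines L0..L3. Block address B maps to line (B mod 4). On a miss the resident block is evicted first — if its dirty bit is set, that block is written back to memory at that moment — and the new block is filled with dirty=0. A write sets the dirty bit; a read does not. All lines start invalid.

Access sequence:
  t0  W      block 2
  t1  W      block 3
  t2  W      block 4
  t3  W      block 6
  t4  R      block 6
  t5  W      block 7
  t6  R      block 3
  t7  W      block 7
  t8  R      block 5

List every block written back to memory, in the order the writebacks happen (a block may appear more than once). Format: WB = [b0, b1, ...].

WB = [2, 3, 7]

0: W B2 → L2 miss [D]
1: W B3 → L3 miss [D]
2: W B4 → L0 miss [D]
3: W B6 → L2 miss wb→B2 [D]
4: R B6 → L2 hit [D]
5: W B7 → L3 miss wb→B3 [D]
6: R B3 → L3 miss wb→B7 [-]
7: W B7 → L3 miss [D]
8: R B5 → L1 miss [-]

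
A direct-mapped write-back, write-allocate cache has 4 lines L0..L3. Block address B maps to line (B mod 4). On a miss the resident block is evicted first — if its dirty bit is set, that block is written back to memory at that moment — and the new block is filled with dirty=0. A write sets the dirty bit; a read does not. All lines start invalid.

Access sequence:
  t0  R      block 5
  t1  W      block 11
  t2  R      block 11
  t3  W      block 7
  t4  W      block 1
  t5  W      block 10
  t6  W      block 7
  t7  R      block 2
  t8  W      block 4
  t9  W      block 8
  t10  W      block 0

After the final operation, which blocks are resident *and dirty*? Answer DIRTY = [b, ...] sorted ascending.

DIRTY = [0, 1, 7]

0: R B5 → L1 miss [-]
1: W B11 → L3 miss [D]
2: R B11 → L3 hit [D]
3: W B7 → L3 miss wb→B11 [D]
4: W B1 → L1 miss [D]
5: W B10 → L2 miss [D]
6: W B7 → L3 hit [D]
7: R B2 → L2 miss wb→B10 [-]
8: W B4 → L0 miss [D]
9: W B8 → L0 miss wb→B4 [D]
10: W B0 → L0 miss wb→B8 [D]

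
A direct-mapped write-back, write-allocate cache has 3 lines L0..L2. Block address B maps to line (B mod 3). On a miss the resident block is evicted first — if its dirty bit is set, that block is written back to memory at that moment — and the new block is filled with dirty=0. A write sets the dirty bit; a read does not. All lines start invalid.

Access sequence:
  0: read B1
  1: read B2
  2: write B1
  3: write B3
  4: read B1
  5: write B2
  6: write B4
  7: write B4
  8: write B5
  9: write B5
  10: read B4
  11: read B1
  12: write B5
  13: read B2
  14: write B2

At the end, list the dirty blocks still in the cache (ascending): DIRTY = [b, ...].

0: R B1 -> L1 miss  d=-]
1: R B2 -> L2 miss  d=-]
2: W B1 -> L1 hit  d=D]
3: W B3 -> L0 miss  d=D]
4: R B1 -> L1 hit  d=D]
5: W B2 -> L2 hit  d=D]
6: W B4 -> L1 miss wb->B1  d=D]
7: W B4 -> L1 hit  d=D]
8: W B5 -> L2 miss wb->B2  d=D]
9: W B5 -> L2 hit  d=D]
10: R B4 -> L1 hit  d=D]
11: R B1 -> L1 miss wb->B4  d=-]
12: W B5 -> L2 hit  d=D]
13: R B2 -> L2 miss wb->B5  d=-]
14: W B2 -> L2 hit  d=D]

DIRTY = [2, 3]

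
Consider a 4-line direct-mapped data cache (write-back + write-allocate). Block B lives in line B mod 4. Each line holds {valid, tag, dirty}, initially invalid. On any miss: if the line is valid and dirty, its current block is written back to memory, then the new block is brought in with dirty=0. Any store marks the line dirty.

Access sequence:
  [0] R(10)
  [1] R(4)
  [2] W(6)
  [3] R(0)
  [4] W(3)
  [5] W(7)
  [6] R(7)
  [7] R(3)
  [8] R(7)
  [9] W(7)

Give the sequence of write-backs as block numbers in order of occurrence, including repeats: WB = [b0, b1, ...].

  0 | R B10 → L2 miss [-]
  1 | R B4 → L0 miss [-]
  2 | W B6 → L2 miss [D]
  3 | R B0 → L0 miss [-]
  4 | W B3 → L3 miss [D]
  5 | W B7 → L3 miss wb→B3 [D]
  6 | R B7 → L3 hit [D]
  7 | R B3 → L3 miss wb→B7 [-]
  8 | R B7 → L3 miss [-]
  9 | W B7 → L3 hit [D]

WB = [3, 7]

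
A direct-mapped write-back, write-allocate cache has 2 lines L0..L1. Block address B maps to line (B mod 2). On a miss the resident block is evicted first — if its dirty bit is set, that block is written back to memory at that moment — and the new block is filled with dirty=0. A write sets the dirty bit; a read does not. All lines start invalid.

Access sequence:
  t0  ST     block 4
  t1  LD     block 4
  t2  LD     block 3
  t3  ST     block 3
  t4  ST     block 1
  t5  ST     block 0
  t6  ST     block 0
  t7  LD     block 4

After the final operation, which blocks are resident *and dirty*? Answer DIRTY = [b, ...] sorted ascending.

DIRTY = [1]

0: W B4 -> L0 miss  d=D]
1: R B4 -> L0 hit  d=D]
2: R B3 -> L1 miss  d=-]
3: W B3 -> L1 hit  d=D]
4: W B1 -> L1 miss wb->B3  d=D]
5: W B0 -> L0 miss wb->B4  d=D]
6: W B0 -> L0 hit  d=D]
7: R B4 -> L0 miss wb->B0  d=-]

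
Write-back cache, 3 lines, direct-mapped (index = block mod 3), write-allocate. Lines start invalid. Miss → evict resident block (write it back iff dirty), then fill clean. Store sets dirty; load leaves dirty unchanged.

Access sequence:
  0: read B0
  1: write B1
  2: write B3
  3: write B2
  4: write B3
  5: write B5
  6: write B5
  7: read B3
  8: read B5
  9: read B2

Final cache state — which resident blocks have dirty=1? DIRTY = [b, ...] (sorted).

DIRTY = [1, 3]

0: R B0 -> L0 miss  d=-]
1: W B1 -> L1 miss  d=D]
2: W B3 -> L0 miss  d=D]
3: W B2 -> L2 miss  d=D]
4: W B3 -> L0 hit  d=D]
5: W B5 -> L2 miss wb->B2  d=D]
6: W B5 -> L2 hit  d=D]
7: R B3 -> L0 hit  d=D]
8: R B5 -> L2 hit  d=D]
9: R B2 -> L2 miss wb->B5  d=-]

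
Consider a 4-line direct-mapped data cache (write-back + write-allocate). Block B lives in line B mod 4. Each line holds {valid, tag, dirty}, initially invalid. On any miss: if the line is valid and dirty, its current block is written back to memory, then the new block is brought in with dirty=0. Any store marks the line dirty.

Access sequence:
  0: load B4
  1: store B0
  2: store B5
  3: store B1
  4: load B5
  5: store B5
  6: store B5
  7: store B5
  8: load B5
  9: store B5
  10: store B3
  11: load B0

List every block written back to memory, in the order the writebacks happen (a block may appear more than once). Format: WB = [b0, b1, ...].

WB = [5, 1]

0: R B4 → L0 miss [-]
1: W B0 → L0 miss [D]
2: W B5 → L1 miss [D]
3: W B1 → L1 miss wb→B5 [D]
4: R B5 → L1 miss wb→B1 [-]
5: W B5 → L1 hit [D]
6: W B5 → L1 hit [D]
7: W B5 → L1 hit [D]
8: R B5 → L1 hit [D]
9: W B5 → L1 hit [D]
10: W B3 → L3 miss [D]
11: R B0 → L0 hit [D]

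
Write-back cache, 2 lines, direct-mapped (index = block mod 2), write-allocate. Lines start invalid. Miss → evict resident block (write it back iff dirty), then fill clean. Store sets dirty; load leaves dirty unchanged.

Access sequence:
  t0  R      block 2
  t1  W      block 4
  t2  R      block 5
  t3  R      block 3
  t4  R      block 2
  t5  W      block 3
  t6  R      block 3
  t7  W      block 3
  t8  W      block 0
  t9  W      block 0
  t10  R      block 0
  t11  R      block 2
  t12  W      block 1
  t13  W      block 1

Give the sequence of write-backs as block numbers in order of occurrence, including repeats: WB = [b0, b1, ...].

0: R B2 -> L0 miss  d=-]
1: W B4 -> L0 miss  d=D]
2: R B5 -> L1 miss  d=-]
3: R B3 -> L1 miss  d=-]
4: R B2 -> L0 miss wb->B4  d=-]
5: W B3 -> L1 hit  d=D]
6: R B3 -> L1 hit  d=D]
7: W B3 -> L1 hit  d=D]
8: W B0 -> L0 miss  d=D]
9: W B0 -> L0 hit  d=D]
10: R B0 -> L0 hit  d=D]
11: R B2 -> L0 miss wb->B0  d=-]
12: W B1 -> L1 miss wb->B3  d=D]
13: W B1 -> L1 hit  d=D]

WB = [4, 0, 3]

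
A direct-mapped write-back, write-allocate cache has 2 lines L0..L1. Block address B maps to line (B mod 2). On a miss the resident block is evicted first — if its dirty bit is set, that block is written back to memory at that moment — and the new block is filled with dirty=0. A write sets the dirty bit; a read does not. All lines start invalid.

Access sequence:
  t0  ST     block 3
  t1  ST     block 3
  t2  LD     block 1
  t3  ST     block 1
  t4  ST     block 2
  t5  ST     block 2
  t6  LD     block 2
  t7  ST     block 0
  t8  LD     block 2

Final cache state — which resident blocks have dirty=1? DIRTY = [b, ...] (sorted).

0: W B3 -> L1 miss  d=D]
1: W B3 -> L1 hit  d=D]
2: R B1 -> L1 miss wb->B3  d=-]
3: W B1 -> L1 hit  d=D]
4: W B2 -> L0 miss  d=D]
5: W B2 -> L0 hit  d=D]
6: R B2 -> L0 hit  d=D]
7: W B0 -> L0 miss wb->B2  d=D]
8: R B2 -> L0 miss wb->B0  d=-]

DIRTY = [1]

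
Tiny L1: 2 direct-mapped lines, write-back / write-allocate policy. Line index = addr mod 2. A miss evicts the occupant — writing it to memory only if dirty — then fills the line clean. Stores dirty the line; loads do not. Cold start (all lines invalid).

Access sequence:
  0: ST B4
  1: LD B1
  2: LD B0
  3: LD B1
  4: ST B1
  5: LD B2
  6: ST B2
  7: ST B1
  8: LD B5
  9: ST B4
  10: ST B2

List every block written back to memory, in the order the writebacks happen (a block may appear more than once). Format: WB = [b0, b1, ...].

WB = [4, 1, 2, 4]

0: W B4 -> L0 miss  d=D]
1: R B1 -> L1 miss  d=-]
2: R B0 -> L0 miss wb->B4  d=-]
3: R B1 -> L1 hit  d=-]
4: W B1 -> L1 hit  d=D]
5: R B2 -> L0 miss  d=-]
6: W B2 -> L0 hit  d=D]
7: W B1 -> L1 hit  d=D]
8: R B5 -> L1 miss wb->B1  d=-]
9: W B4 -> L0 miss wb->B2  d=D]
10: W B2 -> L0 miss wb->B4  d=D]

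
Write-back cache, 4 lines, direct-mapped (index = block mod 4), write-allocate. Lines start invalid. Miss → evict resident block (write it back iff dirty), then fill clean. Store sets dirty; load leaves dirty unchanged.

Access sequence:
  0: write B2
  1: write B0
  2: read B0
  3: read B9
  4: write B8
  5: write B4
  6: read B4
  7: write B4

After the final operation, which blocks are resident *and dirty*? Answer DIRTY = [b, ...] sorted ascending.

DIRTY = [2, 4]

  0 | W B2 → L2 miss [D]
  1 | W B0 → L0 miss [D]
  2 | R B0 → L0 hit [D]
  3 | R B9 → L1 miss [-]
  4 | W B8 → L0 miss wb→B0 [D]
  5 | W B4 → L0 miss wb→B8 [D]
  6 | R B4 → L0 hit [D]
  7 | W B4 → L0 hit [D]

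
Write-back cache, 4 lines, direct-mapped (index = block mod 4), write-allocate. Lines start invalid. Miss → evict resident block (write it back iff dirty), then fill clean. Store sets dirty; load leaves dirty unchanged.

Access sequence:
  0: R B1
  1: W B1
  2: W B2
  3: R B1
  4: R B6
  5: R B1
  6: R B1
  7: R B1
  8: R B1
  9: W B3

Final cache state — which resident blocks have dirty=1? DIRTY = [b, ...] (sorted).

  0 | R B1 → L1 miss [-]
  1 | W B1 → L1 hit [D]
  2 | W B2 → L2 miss [D]
  3 | R B1 → L1 hit [D]
  4 | R B6 → L2 miss wb→B2 [-]
  5 | R B1 → L1 hit [D]
  6 | R B1 → L1 hit [D]
  7 | R B1 → L1 hit [D]
  8 | R B1 → L1 hit [D]
  9 | W B3 → L3 miss [D]

DIRTY = [1, 3]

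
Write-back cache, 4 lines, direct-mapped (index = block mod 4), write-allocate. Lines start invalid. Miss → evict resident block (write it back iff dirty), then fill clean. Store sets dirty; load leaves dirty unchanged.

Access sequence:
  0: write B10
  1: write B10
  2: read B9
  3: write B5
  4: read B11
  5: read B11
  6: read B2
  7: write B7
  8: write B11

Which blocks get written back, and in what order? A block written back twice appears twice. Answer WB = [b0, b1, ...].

  0 | W B10 → L2 miss [D]
  1 | W B10 → L2 hit [D]
  2 | R B9 → L1 miss [-]
  3 | W B5 → L1 miss [D]
  4 | R B11 → L3 miss [-]
  5 | R B11 → L3 hit [-]
  6 | R B2 → L2 miss wb→B10 [-]
  7 | W B7 → L3 miss [D]
  8 | W B11 → L3 miss wb→B7 [D]

WB = [10, 7]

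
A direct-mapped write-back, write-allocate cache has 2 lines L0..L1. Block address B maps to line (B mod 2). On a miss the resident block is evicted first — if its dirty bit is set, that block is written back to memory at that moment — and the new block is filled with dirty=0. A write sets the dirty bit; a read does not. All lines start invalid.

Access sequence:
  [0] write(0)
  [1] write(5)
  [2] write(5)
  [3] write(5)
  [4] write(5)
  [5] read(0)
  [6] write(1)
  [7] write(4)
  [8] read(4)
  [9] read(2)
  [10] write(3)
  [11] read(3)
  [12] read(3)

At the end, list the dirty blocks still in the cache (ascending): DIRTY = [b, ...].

DIRTY = [3]

0: W B0 -> L0 miss  d=D]
1: W B5 -> L1 miss  d=D]
2: W B5 -> L1 hit  d=D]
3: W B5 -> L1 hit  d=D]
4: W B5 -> L1 hit  d=D]
5: R B0 -> L0 hit  d=D]
6: W B1 -> L1 miss wb->B5  d=D]
7: W B4 -> L0 miss wb->B0  d=D]
8: R B4 -> L0 hit  d=D]
9: R B2 -> L0 miss wb->B4  d=-]
10: W B3 -> L1 miss wb->B1  d=D]
11: R B3 -> L1 hit  d=D]
12: R B3 -> L1 hit  d=D]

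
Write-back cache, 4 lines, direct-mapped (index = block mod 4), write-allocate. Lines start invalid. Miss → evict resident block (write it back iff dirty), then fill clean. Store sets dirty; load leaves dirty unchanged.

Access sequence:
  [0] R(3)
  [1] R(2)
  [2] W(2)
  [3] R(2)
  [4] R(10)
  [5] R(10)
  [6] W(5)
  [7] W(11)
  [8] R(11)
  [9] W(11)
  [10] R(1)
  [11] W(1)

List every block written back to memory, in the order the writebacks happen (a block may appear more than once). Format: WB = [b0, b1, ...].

WB = [2, 5]

0: R B3 → L3 miss [-]
1: R B2 → L2 miss [-]
2: W B2 → L2 hit [D]
3: R B2 → L2 hit [D]
4: R B10 → L2 miss wb→B2 [-]
5: R B10 → L2 hit [-]
6: W B5 → L1 miss [D]
7: W B11 → L3 miss [D]
8: R B11 → L3 hit [D]
9: W B11 → L3 hit [D]
10: R B1 → L1 miss wb→B5 [-]
11: W B1 → L1 hit [D]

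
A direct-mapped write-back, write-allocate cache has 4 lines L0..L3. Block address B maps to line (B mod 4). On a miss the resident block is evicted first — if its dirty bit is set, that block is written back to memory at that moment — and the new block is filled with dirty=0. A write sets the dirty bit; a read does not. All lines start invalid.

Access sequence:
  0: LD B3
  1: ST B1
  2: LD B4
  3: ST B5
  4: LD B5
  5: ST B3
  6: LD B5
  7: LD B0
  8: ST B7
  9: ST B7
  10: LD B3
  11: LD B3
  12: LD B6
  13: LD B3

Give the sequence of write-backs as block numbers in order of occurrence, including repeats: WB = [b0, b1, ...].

WB = [1, 3, 7]

  0 | R B3 → L3 miss [-]
  1 | W B1 → L1 miss [D]
  2 | R B4 → L0 miss [-]
  3 | W B5 → L1 miss wb→B1 [D]
  4 | R B5 → L1 hit [D]
  5 | W B3 → L3 hit [D]
  6 | R B5 → L1 hit [D]
  7 | R B0 → L0 miss [-]
  8 | W B7 → L3 miss wb→B3 [D]
  9 | W B7 → L3 hit [D]
  10 | R B3 → L3 miss wb→B7 [-]
  11 | R B3 → L3 hit [-]
  12 | R B6 → L2 miss [-]
  13 | R B3 → L3 hit [-]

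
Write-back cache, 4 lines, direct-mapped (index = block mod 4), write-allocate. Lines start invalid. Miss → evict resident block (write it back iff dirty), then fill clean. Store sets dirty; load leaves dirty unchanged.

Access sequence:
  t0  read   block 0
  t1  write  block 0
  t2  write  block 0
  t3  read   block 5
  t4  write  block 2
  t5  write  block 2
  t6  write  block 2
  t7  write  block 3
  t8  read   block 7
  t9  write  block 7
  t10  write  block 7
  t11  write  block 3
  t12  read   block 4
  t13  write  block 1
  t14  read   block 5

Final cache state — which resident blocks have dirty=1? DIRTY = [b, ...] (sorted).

DIRTY = [2, 3]

0: R B0 → L0 miss [-]
1: W B0 → L0 hit [D]
2: W B0 → L0 hit [D]
3: R B5 → L1 miss [-]
4: W B2 → L2 miss [D]
5: W B2 → L2 hit [D]
6: W B2 → L2 hit [D]
7: W B3 → L3 miss [D]
8: R B7 → L3 miss wb→B3 [-]
9: W B7 → L3 hit [D]
10: W B7 → L3 hit [D]
11: W B3 → L3 miss wb→B7 [D]
12: R B4 → L0 miss wb→B0 [-]
13: W B1 → L1 miss [D]
14: R B5 → L1 miss wb→B1 [-]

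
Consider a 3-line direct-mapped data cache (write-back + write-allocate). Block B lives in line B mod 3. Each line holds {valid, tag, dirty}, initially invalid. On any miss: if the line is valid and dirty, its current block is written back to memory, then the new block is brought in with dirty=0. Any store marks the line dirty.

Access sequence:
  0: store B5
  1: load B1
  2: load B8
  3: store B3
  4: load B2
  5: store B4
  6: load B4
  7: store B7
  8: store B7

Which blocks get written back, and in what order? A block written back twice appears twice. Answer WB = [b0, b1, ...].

0: W B5 → L2 miss [D]
1: R B1 → L1 miss [-]
2: R B8 → L2 miss wb→B5 [-]
3: W B3 → L0 miss [D]
4: R B2 → L2 miss [-]
5: W B4 → L1 miss [D]
6: R B4 → L1 hit [D]
7: W B7 → L1 miss wb→B4 [D]
8: W B7 → L1 hit [D]

WB = [5, 4]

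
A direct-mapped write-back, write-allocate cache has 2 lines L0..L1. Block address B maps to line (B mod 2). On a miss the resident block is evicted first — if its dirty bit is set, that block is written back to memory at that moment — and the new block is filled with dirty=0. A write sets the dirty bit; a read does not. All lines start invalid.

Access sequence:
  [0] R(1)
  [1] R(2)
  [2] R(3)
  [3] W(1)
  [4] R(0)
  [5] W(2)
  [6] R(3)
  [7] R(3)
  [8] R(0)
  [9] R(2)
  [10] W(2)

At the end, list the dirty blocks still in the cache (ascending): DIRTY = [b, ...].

DIRTY = [2]

0: R B1 -> L1 miss  d=-]
1: R B2 -> L0 miss  d=-]
2: R B3 -> L1 miss  d=-]
3: W B1 -> L1 miss  d=D]
4: R B0 -> L0 miss  d=-]
5: W B2 -> L0 miss  d=D]
6: R B3 -> L1 miss wb->B1  d=-]
7: R B3 -> L1 hit  d=-]
8: R B0 -> L0 miss wb->B2  d=-]
9: R B2 -> L0 miss  d=-]
10: W B2 -> L0 hit  d=D]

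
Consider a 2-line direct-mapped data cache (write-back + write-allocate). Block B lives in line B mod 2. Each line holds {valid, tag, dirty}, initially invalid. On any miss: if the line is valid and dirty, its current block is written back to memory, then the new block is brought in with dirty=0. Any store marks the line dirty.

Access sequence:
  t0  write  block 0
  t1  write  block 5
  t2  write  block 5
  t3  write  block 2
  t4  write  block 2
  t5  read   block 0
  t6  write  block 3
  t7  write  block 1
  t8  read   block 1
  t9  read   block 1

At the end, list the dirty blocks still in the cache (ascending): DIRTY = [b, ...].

0: W B0 → L0 miss [D]
1: W B5 → L1 miss [D]
2: W B5 → L1 hit [D]
3: W B2 → L0 miss wb→B0 [D]
4: W B2 → L0 hit [D]
5: R B0 → L0 miss wb→B2 [-]
6: W B3 → L1 miss wb→B5 [D]
7: W B1 → L1 miss wb→B3 [D]
8: R B1 → L1 hit [D]
9: R B1 → L1 hit [D]

DIRTY = [1]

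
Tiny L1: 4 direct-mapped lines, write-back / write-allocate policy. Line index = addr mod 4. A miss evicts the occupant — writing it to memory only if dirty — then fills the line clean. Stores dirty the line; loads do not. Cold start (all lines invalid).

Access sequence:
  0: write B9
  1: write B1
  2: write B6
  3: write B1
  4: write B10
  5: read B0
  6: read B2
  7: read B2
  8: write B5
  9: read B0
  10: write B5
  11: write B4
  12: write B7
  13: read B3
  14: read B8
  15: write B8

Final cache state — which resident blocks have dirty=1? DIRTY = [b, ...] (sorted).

  0 | W B9 → L1 miss [D]
  1 | W B1 → L1 miss wb→B9 [D]
  2 | W B6 → L2 miss [D]
  3 | W B1 → L1 hit [D]
  4 | W B10 → L2 miss wb→B6 [D]
  5 | R B0 → L0 miss [-]
  6 | R B2 → L2 miss wb→B10 [-]
  7 | R B2 → L2 hit [-]
  8 | W B5 → L1 miss wb→B1 [D]
  9 | R B0 → L0 hit [-]
  10 | W B5 → L1 hit [D]
  11 | W B4 → L0 miss [D]
  12 | W B7 → L3 miss [D]
  13 | R B3 → L3 miss wb→B7 [-]
  14 | R B8 → L0 miss wb→B4 [-]
  15 | W B8 → L0 hit [D]

DIRTY = [5, 8]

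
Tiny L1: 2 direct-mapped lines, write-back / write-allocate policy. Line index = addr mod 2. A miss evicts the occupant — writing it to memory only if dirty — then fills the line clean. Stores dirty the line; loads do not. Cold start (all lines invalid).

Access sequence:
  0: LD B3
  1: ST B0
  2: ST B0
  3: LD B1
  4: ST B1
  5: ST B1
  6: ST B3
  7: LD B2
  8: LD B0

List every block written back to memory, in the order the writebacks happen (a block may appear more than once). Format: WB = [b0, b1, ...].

WB = [1, 0]

  0 | R B3 → L1 miss [-]
  1 | W B0 → L0 miss [D]
  2 | W B0 → L0 hit [D]
  3 | R B1 → L1 miss [-]
  4 | W B1 → L1 hit [D]
  5 | W B1 → L1 hit [D]
  6 | W B3 → L1 miss wb→B1 [D]
  7 | R B2 → L0 miss wb→B0 [-]
  8 | R B0 → L0 miss [-]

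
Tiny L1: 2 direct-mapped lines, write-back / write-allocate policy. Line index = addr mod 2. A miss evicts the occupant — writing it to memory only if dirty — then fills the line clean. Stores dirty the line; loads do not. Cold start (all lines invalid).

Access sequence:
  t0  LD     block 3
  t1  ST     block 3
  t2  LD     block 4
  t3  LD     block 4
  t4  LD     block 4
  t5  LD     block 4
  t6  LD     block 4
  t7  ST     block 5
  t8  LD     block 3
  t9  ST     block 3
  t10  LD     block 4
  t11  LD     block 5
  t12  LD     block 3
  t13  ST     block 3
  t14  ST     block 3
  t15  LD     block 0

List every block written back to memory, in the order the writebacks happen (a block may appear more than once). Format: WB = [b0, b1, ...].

WB = [3, 5, 3]

  0 | R B3 → L1 miss [-]
  1 | W B3 → L1 hit [D]
  2 | R B4 → L0 miss [-]
  3 | R B4 → L0 hit [-]
  4 | R B4 → L0 hit [-]
  5 | R B4 → L0 hit [-]
  6 | R B4 → L0 hit [-]
  7 | W B5 → L1 miss wb→B3 [D]
  8 | R B3 → L1 miss wb→B5 [-]
  9 | W B3 → L1 hit [D]
  10 | R B4 → L0 hit [-]
  11 | R B5 → L1 miss wb→B3 [-]
  12 | R B3 → L1 miss [-]
  13 | W B3 → L1 hit [D]
  14 | W B3 → L1 hit [D]
  15 | R B0 → L0 miss [-]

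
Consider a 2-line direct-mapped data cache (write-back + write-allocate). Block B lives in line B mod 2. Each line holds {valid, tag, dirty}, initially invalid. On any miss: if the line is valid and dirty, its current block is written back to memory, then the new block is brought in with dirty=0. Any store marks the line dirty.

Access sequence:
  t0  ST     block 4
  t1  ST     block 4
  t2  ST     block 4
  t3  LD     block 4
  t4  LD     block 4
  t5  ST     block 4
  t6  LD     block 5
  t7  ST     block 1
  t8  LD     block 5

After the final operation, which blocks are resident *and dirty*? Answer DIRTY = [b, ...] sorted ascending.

DIRTY = [4]

0: W B4 → L0 miss [D]
1: W B4 → L0 hit [D]
2: W B4 → L0 hit [D]
3: R B4 → L0 hit [D]
4: R B4 → L0 hit [D]
5: W B4 → L0 hit [D]
6: R B5 → L1 miss [-]
7: W B1 → L1 miss [D]
8: R B5 → L1 miss wb→B1 [-]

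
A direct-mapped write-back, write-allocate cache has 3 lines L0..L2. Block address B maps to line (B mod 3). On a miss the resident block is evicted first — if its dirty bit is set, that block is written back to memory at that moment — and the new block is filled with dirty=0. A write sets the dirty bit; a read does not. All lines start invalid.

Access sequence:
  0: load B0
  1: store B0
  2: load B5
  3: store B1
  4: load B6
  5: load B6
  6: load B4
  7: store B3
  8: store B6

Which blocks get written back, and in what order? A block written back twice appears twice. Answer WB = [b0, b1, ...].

  0 | R B0 → L0 miss [-]
  1 | W B0 → L0 hit [D]
  2 | R B5 → L2 miss [-]
  3 | W B1 → L1 miss [D]
  4 | R B6 → L0 miss wb→B0 [-]
  5 | R B6 → L0 hit [-]
  6 | R B4 → L1 miss wb→B1 [-]
  7 | W B3 → L0 miss [D]
  8 | W B6 → L0 miss wb→B3 [D]

WB = [0, 1, 3]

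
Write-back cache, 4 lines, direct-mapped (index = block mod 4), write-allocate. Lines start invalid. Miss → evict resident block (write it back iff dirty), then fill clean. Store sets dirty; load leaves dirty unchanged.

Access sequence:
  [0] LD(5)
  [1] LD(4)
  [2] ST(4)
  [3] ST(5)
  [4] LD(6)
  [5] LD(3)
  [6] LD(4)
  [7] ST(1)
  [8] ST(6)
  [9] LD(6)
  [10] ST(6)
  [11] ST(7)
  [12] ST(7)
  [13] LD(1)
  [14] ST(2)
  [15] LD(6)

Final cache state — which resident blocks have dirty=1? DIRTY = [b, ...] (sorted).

0: R B5 → L1 miss [-]
1: R B4 → L0 miss [-]
2: W B4 → L0 hit [D]
3: W B5 → L1 hit [D]
4: R B6 → L2 miss [-]
5: R B3 → L3 miss [-]
6: R B4 → L0 hit [D]
7: W B1 → L1 miss wb→B5 [D]
8: W B6 → L2 hit [D]
9: R B6 → L2 hit [D]
10: W B6 → L2 hit [D]
11: W B7 → L3 miss [D]
12: W B7 → L3 hit [D]
13: R B1 → L1 hit [D]
14: W B2 → L2 miss wb→B6 [D]
15: R B6 → L2 miss wb→B2 [-]

DIRTY = [1, 4, 7]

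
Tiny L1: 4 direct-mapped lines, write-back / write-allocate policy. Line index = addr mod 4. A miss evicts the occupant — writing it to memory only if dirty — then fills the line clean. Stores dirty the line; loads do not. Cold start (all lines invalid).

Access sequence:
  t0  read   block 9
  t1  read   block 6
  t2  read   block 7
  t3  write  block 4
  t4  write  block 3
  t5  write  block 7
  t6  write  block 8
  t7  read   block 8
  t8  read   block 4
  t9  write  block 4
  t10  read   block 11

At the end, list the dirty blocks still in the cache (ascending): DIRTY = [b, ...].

DIRTY = [4]

0: R B9 → L1 miss [-]
1: R B6 → L2 miss [-]
2: R B7 → L3 miss [-]
3: W B4 → L0 miss [D]
4: W B3 → L3 miss [D]
5: W B7 → L3 miss wb→B3 [D]
6: W B8 → L0 miss wb→B4 [D]
7: R B8 → L0 hit [D]
8: R B4 → L0 miss wb→B8 [-]
9: W B4 → L0 hit [D]
10: R B11 → L3 miss wb→B7 [-]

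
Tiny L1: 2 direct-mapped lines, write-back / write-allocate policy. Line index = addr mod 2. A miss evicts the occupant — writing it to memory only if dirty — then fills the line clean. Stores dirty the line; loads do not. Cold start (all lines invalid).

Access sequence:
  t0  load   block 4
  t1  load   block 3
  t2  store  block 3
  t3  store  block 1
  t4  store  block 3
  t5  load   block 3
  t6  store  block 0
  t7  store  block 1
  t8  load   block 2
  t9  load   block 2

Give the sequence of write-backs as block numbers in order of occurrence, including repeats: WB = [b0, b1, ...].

  0 | R B4 → L0 miss [-]
  1 | R B3 → L1 miss [-]
  2 | W B3 → L1 hit [D]
  3 | W B1 → L1 miss wb→B3 [D]
  4 | W B3 → L1 miss wb→B1 [D]
  5 | R B3 → L1 hit [D]
  6 | W B0 → L0 miss [D]
  7 | W B1 → L1 miss wb→B3 [D]
  8 | R B2 → L0 miss wb→B0 [-]
  9 | R B2 → L0 hit [-]

WB = [3, 1, 3, 0]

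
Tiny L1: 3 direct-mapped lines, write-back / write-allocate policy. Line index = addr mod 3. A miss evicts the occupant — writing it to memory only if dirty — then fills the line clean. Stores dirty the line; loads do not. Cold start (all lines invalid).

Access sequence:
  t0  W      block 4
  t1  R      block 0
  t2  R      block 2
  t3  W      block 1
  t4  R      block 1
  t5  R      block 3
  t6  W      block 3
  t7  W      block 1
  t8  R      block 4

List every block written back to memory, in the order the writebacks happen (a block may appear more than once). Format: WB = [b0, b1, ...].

0: W B4 → L1 miss [D]
1: R B0 → L0 miss [-]
2: R B2 → L2 miss [-]
3: W B1 → L1 miss wb→B4 [D]
4: R B1 → L1 hit [D]
5: R B3 → L0 miss [-]
6: W B3 → L0 hit [D]
7: W B1 → L1 hit [D]
8: R B4 → L1 miss wb→B1 [-]

WB = [4, 1]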